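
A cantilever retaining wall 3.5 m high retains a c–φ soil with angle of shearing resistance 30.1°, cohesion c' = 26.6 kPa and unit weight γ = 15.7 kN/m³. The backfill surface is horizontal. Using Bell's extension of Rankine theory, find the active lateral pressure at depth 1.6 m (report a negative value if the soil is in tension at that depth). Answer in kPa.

K_a = (1 − sin φ)/(1 + sin φ) = 0.3320.
σ_a = K_a γ z − 2c√K_a = 0.3320×15.7×1.6 − 2×26.6×0.5762 = -22.31 kPa.

-22.3 kPa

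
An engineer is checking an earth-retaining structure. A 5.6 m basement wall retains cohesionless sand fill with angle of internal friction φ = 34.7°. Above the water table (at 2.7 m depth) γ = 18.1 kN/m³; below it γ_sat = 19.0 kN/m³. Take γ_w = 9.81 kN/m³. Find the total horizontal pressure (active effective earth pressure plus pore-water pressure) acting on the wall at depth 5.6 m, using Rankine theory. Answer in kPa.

49.2 kPa

K_a = (1 − sin φ)/(1 + sin φ) = 0.2745.
γ' = 19.0 − 9.81 = 9.190 kN/m³.
Effective vertical stress at 5.6 m: σ'_v = 18.1×2.7 + 9.190×2.90 = 75.52 kPa.
σ'_h = K_a σ'_v = 0.2745 × 75.52 = 20.73 kPa; u = γ_w × 2.90 = 28.45 kPa.
Total σ_h = 20.73 + 28.45 = 49.18 kPa.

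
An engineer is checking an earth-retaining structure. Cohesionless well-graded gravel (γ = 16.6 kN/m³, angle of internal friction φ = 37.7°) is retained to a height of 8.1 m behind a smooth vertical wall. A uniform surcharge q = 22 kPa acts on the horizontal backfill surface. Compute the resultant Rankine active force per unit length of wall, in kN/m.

174 kN/m

K_a = tan²(45° − φ/2) = 0.2411.
Soil triangle: ½ K_a γ H² = 0.5×0.2411×16.6×8.1² = 131.3 kN/m.
Surcharge rectangle: K_a q H = 0.2411×22×8.1 = 42.96 kN/m.
Total = 131.3 + 42.96 = 174.2 kN/m.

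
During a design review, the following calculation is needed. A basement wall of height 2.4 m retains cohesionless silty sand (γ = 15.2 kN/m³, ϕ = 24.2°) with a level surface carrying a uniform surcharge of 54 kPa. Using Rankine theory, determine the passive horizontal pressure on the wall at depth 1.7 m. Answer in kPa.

191 kPa

K_p = (1 + sin φ)/(1 − sin φ) = 2.389.
σ_v = γz + q = 15.2 × 1.7 + 54 = 79.84 kPa.
σ_h = K_p σ_v = 2.389 × 79.84 = 190.8 kPa.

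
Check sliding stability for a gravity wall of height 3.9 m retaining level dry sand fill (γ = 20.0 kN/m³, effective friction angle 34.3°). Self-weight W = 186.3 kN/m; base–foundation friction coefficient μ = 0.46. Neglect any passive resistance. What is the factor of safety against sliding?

2.02

K_a = tan²(45° − 34.3°/2) = 0.2792.
P_a = ½K_aγH² = 0.5×0.2792×20.0×3.9² = 42.46 kN/m, acting at H/3 = 1.300 m above the base.
FS_sliding = μW / P_a = 0.46×186.3 / 42.46 = 2.018.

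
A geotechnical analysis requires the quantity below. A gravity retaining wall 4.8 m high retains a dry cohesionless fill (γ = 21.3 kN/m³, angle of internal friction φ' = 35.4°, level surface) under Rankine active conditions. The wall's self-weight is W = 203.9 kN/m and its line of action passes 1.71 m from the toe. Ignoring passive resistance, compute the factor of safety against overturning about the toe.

K_a = tan²(45° − 35.4°/2) = 0.2664.
P_a = ½K_aγH² = 0.5×0.2664×21.3×4.8² = 65.37 kN/m, acting at H/3 = 1.600 m above the base.
Overturning moment M_o = P_a × H/3 = 65.37 × 1.600 = 104.6.
Resisting moment M_r = W × 1.71 = 203.9 × 1.71 = 348.7.
FS_overturning = M_r/M_o = 348.7/104.6 = 3.334.

3.33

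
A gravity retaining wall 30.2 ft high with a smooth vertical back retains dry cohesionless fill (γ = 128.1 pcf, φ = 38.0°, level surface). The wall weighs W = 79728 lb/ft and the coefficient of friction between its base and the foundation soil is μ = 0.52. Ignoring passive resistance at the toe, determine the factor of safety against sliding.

2.98

K_a = tan²(45° − 38.0°/2) = 0.2379.
P_a = ½K_aγH² = 0.5×0.2379×128.1×30.2² = 13900 lb/ft, acting at H/3 = 10.07 ft above the base.
FS_sliding = μW / P_a = 0.52×79728 / 13900 = 2.983.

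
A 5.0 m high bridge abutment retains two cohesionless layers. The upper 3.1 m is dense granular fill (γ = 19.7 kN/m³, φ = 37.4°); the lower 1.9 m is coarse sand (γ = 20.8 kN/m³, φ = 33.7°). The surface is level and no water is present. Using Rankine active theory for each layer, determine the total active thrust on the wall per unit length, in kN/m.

K_a1 = tan²(45°−37.4°/2) = 0.2443; K_a2 = tan²(45°−33.7°/2) = 0.2863.
Layer 1: σ at base = K_a1 γ₁ h₁ = 14.92 kPa; P₁ = ½×14.92×3.1 = 23.12.
Layer 2: σ_v at top = γ₁h₁ = 61.07; σ_h top = K_a2×61.07 = 17.48; σ_h base = K_a2×(61.07+20.8×1.9) = 28.80.
P₂ = ½(17.48+28.80)×1.9 = 43.97. Total P_a = 23.12+43.97 = 67.09 kN/m.

67.1 kN/m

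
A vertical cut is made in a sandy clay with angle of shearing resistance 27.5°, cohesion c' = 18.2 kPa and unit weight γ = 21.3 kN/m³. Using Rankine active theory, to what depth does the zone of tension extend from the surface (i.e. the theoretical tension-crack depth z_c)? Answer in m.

K_a = tan²(45° − 27.5°/2) = 0.3682; √K_a = 0.6068.
The active pressure is zero where K_a γ z = 2c√K_a, so z_c = 2c/(γ√K_a) = 2×18.2/(21.3×0.6068) = 2.816 m.

2.82 m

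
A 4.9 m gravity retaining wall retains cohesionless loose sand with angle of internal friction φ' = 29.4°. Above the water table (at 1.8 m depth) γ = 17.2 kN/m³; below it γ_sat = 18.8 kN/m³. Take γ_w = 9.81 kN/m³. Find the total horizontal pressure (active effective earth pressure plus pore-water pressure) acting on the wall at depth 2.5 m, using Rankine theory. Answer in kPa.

19.6 kPa

K_a = (1 − sin φ)/(1 + sin φ) = 0.3415.
γ' = 18.8 − 9.81 = 8.990 kN/m³.
Effective vertical stress at 2.5 m: σ'_v = 17.2×1.8 + 8.990×0.700 = 37.25 kPa.
σ'_h = K_a σ'_v = 0.3415 × 37.25 = 12.72 kPa; u = γ_w × 0.700 = 6.867 kPa.
Total σ_h = 12.72 + 6.867 = 19.59 kPa.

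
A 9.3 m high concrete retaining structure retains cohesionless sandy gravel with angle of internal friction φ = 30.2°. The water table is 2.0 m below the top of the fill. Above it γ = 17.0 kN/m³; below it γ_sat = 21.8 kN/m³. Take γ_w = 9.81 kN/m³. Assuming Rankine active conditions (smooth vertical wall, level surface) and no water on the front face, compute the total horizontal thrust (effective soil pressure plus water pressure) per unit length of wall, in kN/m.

K_a = tan²(45° − φ/2) = 0.3307.
γ' = 21.8 − 9.81 = 11.99 kN/m³. Depth below WT = 7.3 m.
σ'_h at WT = K_a γ d_w = 11.24 kPa; at base = 11.24 + K_a γ' × 7.3 = 40.18 kPa.
P₁ (0–2.0 m) = ½×11.24×2.0 = 11.24. P₂ (2.0–9.3 m) = ½(11.24+40.18)×7.3 = 187.7.
P_w = ½ γ_w h₂² = 0.5×9.81×7.3² = 261.4. Total = 11.24+187.7+261.4 = 460.3 kN/m.

460 kN/m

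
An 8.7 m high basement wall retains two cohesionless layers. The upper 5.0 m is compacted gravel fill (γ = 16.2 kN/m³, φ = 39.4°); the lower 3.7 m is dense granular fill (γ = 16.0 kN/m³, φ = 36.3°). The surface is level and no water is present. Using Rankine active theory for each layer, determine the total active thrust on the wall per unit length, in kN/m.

150 kN/m

K_a1 = tan²(45°−39.4°/2) = 0.2234; K_a2 = tan²(45°−36.3°/2) = 0.2563.
Layer 1: σ at base = K_a1 γ₁ h₁ = 18.10 kPa; P₁ = ½×18.10×5.0 = 45.25.
Layer 2: σ_v at top = γ₁h₁ = 81.00; σ_h top = K_a2×81.00 = 20.76; σ_h base = K_a2×(81.00+16.0×3.7) = 35.93.
P₂ = ½(20.76+35.93)×3.7 = 104.9. Total P_a = 45.25+104.9 = 150.1 kN/m.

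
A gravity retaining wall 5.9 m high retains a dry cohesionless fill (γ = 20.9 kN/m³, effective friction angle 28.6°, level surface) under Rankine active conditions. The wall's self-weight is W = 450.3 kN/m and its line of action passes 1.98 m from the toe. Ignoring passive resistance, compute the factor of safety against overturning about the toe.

K_a = tan²(45° − 28.6°/2) = 0.3525.
P_a = ½K_aγH² = 0.5×0.3525×20.9×5.9² = 128.2 kN/m, acting at H/3 = 1.967 m above the base.
Overturning moment M_o = P_a × H/3 = 128.2 × 1.967 = 252.2.
Resisting moment M_r = W × 1.98 = 450.3 × 1.98 = 891.6.
FS_overturning = M_r/M_o = 891.6/252.2 = 3.535.

3.54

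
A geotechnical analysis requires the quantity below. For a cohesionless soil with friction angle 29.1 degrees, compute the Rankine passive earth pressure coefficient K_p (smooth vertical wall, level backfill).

K_p = (1 + sin φ)/(1 − sin φ) = tan²(45° + 29.1°/2) = 2.894.

2.89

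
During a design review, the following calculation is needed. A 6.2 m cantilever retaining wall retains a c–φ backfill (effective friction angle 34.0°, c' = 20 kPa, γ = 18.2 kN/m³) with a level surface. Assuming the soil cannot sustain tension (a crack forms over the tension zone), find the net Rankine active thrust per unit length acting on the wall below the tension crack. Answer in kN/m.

K_a = 0.2827; √K_a = 0.5317.
Tension-crack depth z_c = 2c/(γ√K_a) = 2×20/(18.2×0.5317) = 4.133 m.
σ_a at base = K_a γ H − 2c√K_a = 0.2827×18.2×6.2 − 2×20×0.5317 = 10.63 kPa.
P_a = ½ × 10.63 × (H − z_c) = 0.5×10.63×2.067 = 10.99 kN/m.

11.0 kN/m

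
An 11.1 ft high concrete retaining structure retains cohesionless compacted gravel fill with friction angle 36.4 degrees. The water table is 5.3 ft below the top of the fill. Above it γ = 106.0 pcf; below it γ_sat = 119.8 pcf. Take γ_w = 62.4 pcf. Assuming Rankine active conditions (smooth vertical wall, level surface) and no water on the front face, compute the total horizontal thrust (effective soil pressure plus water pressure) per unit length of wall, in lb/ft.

K_a = tan²(45° − φ/2) = 0.2552.
γ' = 119.8 − 62.4 = 57.40 pcf. Depth below WT = 5.8 ft.
σ'_h at WT = K_a γ d_w = 143.4 psf; at base = 143.4 + K_a γ' × 5.8 = 228.3 psf.
P₁ (0–5.3 ft) = ½×143.4×5.3 = 379.9. P₂ (5.3–11.1 ft) = ½(143.4+228.3)×5.8 = 1078.
P_w = ½ γ_w h₂² = 0.5×62.4×5.8² = 1050. Total = 379.9+1078+1050 = 2507 lb/ft.

2510 lb/ft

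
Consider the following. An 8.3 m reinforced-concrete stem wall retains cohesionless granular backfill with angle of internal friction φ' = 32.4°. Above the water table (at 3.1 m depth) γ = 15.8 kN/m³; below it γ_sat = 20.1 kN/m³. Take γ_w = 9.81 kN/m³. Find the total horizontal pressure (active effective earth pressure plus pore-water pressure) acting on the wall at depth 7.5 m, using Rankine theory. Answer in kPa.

K_a = (1 − sin φ)/(1 + sin φ) = 0.3022.
γ' = 20.1 − 9.81 = 10.29 kN/m³.
Effective vertical stress at 7.5 m: σ'_v = 15.8×3.1 + 10.29×4.40 = 94.26 kPa.
σ'_h = K_a σ'_v = 0.3022 × 94.26 = 28.49 kPa; u = γ_w × 4.40 = 43.16 kPa.
Total σ_h = 28.49 + 43.16 = 71.65 kPa.

71.7 kPa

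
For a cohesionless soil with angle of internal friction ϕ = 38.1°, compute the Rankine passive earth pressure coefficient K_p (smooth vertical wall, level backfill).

K_p = (1 + sin φ)/(1 − sin φ) = tan²(45° + 38.1°/2) = 4.222.

4.22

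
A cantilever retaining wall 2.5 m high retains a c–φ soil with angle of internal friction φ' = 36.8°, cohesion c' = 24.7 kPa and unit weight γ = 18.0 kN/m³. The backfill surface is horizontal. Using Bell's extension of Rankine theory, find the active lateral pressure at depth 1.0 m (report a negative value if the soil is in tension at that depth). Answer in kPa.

K_a = (1 − sin φ)/(1 + sin φ) = 0.2508.
σ_a = K_a γ z − 2c√K_a = 0.2508×18.0×1.0 − 2×24.7×0.5008 = -20.22 kPa.

-20.2 kPa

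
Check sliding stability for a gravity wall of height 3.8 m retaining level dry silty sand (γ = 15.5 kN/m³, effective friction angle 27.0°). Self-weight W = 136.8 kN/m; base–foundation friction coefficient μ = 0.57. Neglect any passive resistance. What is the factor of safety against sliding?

1.86

K_a = tan²(45° − 27.0°/2) = 0.3755.
P_a = ½K_aγH² = 0.5×0.3755×15.5×3.8² = 42.02 kN/m, acting at H/3 = 1.267 m above the base.
FS_sliding = μW / P_a = 0.57×136.8 / 42.02 = 1.855.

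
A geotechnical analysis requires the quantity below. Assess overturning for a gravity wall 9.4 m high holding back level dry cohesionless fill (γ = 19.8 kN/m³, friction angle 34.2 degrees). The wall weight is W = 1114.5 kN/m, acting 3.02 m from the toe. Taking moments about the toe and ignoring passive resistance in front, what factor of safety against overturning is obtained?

K_a = tan²(45° − 34.2°/2) = 0.2803.
P_a = ½K_aγH² = 0.5×0.2803×19.8×9.4² = 245.2 kN/m, acting at H/3 = 3.133 m above the base.
Overturning moment M_o = P_a × H/3 = 245.2 × 3.133 = 768.4.
Resisting moment M_r = W × 3.02 = 1114.5 × 3.02 = 3366.
FS_overturning = M_r/M_o = 3366/768.4 = 4.380.

4.38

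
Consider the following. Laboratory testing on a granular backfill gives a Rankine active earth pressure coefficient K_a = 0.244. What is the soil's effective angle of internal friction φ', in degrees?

K_a = tan²(45° − φ/2) ⇒ 45° − φ/2 = arctan(√0.244) = 26.29°.
φ = 2(45° − 26.29°) = 37.42°.

37.4°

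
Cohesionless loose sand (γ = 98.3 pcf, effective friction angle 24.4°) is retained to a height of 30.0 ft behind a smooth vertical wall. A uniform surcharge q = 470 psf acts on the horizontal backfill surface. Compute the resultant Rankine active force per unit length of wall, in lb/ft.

K_a = tan²(45° − φ/2) = 0.4153.
Soil triangle: ½ K_a γ H² = 0.5×0.4153×98.3×30.0² = 18370 lb/ft.
Surcharge rectangle: K_a q H = 0.4153×470×30.0 = 5856 lb/ft.
Total = 18370 + 5856 = 24230 lb/ft.

24200 lb/ft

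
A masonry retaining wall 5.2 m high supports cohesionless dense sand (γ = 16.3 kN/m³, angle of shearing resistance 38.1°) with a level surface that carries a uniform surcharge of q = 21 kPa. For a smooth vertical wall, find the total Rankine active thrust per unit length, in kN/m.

78.1 kN/m

K_a = tan²(45° − φ/2) = 0.2368.
Soil triangle: ½ K_a γ H² = 0.5×0.2368×16.3×5.2² = 52.19 kN/m.
Surcharge rectangle: K_a q H = 0.2368×21×5.2 = 25.86 kN/m.
Total = 52.19 + 25.86 = 78.05 kN/m.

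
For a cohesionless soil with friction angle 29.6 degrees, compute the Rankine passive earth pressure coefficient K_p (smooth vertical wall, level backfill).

2.95

K_p = (1 + sin φ)/(1 − sin φ) = tan²(45° + 29.6°/2) = 2.952.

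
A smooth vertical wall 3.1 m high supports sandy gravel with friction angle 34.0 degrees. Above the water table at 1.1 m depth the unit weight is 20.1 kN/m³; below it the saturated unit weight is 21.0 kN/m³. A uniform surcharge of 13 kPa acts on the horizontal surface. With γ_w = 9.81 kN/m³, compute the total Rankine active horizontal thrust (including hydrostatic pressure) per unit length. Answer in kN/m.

53.3 kN/m

K_a = tan²(45° − φ/2) = 0.2827.
γ' = 21.0 − 9.81 = 11.19 kN/m³. h₂ = H − d_w = 2.0 m.
σ'_h: at surface K_a·q = 3.675; at WT K_a(q+γd_w) = 9.926; at base K_a(q+γd_w+γ'h₂) = 16.25 kPa.
P₁ = ½(3.675+9.926)×1.1 = 7.481; P₂ = ½(9.926+16.25)×2.0 = 26.18; P_w = ½γ_w h₂² = 19.62.
Total = 7.481+26.18+19.62 = 53.28 kN/m.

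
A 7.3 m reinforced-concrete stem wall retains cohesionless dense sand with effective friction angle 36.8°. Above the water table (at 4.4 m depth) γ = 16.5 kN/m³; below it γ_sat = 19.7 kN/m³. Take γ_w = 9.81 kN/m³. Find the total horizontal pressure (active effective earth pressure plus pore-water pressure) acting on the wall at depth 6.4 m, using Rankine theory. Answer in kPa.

K_a = (1 − sin φ)/(1 + sin φ) = 0.2508.
γ' = 19.7 − 9.81 = 9.890 kN/m³.
Effective vertical stress at 6.4 m: σ'_v = 16.5×4.4 + 9.890×2.00 = 92.38 kPa.
σ'_h = K_a σ'_v = 0.2508 × 92.38 = 23.17 kPa; u = γ_w × 2.00 = 19.62 kPa.
Total σ_h = 23.17 + 19.62 = 42.79 kPa.

42.8 kPa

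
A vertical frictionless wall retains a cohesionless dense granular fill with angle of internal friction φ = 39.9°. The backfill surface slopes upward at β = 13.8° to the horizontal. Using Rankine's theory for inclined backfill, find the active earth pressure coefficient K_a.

0.233

K_a = cos β · (cos β − √(cos²β − cos²φ)) / (cos β + √(cos²β − cos²φ)).
cos β = 0.9711, cos φ = 0.7672, √(cos²β − cos²φ) = 0.5954.
K_a = 0.9711 × (0.9711 − 0.5954)/(0.9711 + 0.5954) = 0.2329.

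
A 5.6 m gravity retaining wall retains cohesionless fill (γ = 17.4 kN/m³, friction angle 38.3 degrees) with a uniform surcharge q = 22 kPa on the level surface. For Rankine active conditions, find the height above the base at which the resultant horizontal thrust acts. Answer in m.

2.16 m

K_a = 0.2347.
Triangular part P₁ = ½K_aγH² = 64.04 at H/3 = 1.867 m; rectangular part P₂ = K_a q H = 28.92 at H/2 = 2.800 m.
ȳ = (P₁·1.867 + P₂·2.800)/(P₁+P₂) = 2.157 m.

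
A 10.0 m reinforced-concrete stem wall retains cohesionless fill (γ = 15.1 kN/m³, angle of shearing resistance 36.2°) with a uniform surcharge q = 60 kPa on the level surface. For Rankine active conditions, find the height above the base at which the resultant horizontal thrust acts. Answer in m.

4.07 m

K_a = 0.2574.
Triangular part P₁ = ½K_aγH² = 194.3 at H/3 = 3.333 m; rectangular part P₂ = K_a q H = 154.4 at H/2 = 5.000 m.
ȳ = (P₁·3.333 + P₂·5.000)/(P₁+P₂) = 4.071 m.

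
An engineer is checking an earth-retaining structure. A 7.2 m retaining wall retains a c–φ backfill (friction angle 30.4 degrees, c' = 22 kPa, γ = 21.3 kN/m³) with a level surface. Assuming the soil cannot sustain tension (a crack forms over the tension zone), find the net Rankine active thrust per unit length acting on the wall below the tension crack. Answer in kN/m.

45.1 kN/m

K_a = 0.3280; √K_a = 0.5727.
Tension-crack depth z_c = 2c/(γ√K_a) = 2×22/(21.3×0.5727) = 3.607 m.
σ_a at base = K_a γ H − 2c√K_a = 0.3280×21.3×7.2 − 2×22×0.5727 = 25.10 kPa.
P_a = ½ × 25.10 × (H − z_c) = 0.5×25.10×3.593 = 45.10 kN/m.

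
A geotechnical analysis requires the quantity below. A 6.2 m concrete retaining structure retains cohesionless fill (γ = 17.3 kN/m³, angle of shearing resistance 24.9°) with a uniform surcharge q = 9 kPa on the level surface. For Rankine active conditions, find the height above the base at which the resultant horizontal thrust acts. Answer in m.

2.22 m

K_a = 0.4074.
Triangular part P₁ = ½K_aγH² = 135.5 at H/3 = 2.067 m; rectangular part P₂ = K_a q H = 22.73 at H/2 = 3.100 m.
ȳ = (P₁·2.067 + P₂·3.100)/(P₁+P₂) = 2.215 m.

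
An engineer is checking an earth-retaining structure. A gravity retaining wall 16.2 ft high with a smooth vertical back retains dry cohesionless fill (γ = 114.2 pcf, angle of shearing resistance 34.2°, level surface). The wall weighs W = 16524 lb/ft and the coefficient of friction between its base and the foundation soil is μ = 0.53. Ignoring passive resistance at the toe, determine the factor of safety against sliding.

K_a = tan²(45° − 34.2°/2) = 0.2803.
P_a = ½K_aγH² = 0.5×0.2803×114.2×16.2² = 4201 lb/ft, acting at H/3 = 5.400 ft above the base.
FS_sliding = μW / P_a = 0.53×16524 / 4201 = 2.085.

2.08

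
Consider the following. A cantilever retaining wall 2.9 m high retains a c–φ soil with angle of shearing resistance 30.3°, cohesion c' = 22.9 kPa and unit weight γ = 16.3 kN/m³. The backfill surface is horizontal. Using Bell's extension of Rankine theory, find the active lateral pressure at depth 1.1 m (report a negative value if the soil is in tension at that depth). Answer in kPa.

-20.4 kPa

K_a = (1 − sin φ)/(1 + sin φ) = 0.3293.
σ_a = K_a γ z − 2c√K_a = 0.3293×16.3×1.1 − 2×22.9×0.5739 = -20.38 kPa.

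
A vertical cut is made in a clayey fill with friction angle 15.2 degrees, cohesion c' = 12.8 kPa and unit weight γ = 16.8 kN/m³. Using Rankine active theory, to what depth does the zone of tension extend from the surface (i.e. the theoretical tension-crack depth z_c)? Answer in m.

K_a = tan²(45° − 15.2°/2) = 0.5845; √K_a = 0.7646.
The active pressure is zero where K_a γ z = 2c√K_a, so z_c = 2c/(γ√K_a) = 2×12.8/(16.8×0.7646) = 1.993 m.

1.99 m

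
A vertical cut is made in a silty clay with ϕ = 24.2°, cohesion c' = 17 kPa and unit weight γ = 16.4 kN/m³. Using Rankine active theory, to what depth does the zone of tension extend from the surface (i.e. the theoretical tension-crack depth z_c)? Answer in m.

3.20 m

K_a = tan²(45° − 24.2°/2) = 0.4185; √K_a = 0.6469.
The active pressure is zero where K_a γ z = 2c√K_a, so z_c = 2c/(γ√K_a) = 2×17/(16.4×0.6469) = 3.205 m.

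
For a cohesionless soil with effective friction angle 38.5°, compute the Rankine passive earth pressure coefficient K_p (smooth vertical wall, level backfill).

4.30

K_p = (1 + sin φ)/(1 − sin φ) = tan²(45° + 38.5°/2) = 4.298.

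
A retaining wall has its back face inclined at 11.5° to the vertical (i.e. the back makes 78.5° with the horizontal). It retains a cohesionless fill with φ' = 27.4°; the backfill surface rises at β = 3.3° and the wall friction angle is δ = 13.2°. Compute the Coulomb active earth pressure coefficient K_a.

0.445

K_a = sin²(α+φ) / [sin²α · sin(α−δ) · (1 + √{sin(φ+δ)sin(φ−β) / (sin(α−δ)sin(α+β))})²].
With α = 78.5°, φ = 27.4°, δ = 13.2°, β = 3.3°: K_a = 0.4450.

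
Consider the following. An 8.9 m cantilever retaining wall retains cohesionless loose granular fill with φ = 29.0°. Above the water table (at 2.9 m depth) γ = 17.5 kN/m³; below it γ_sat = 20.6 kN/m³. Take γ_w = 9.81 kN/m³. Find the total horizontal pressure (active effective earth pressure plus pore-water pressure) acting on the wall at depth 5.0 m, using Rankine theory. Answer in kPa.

46.1 kPa

K_a = (1 − sin φ)/(1 + sin φ) = 0.3470.
γ' = 20.6 − 9.81 = 10.79 kN/m³.
Effective vertical stress at 5.0 m: σ'_v = 17.5×2.9 + 10.79×2.10 = 73.41 kPa.
σ'_h = K_a σ'_v = 0.3470 × 73.41 = 25.47 kPa; u = γ_w × 2.10 = 20.60 kPa.
Total σ_h = 25.47 + 20.60 = 46.07 kPa.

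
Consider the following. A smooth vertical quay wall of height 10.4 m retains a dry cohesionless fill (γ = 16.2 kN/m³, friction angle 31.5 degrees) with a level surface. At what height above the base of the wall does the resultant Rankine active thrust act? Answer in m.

K_a = 0.3136.
The pressure distribution is triangular, so the resultant acts at H/3 above the base = 10.4/3 = 3.467 m.

3.47 m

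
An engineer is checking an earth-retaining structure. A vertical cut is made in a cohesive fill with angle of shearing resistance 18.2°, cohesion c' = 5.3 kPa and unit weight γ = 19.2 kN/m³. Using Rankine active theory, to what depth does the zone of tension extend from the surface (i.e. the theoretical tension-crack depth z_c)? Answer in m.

K_a = tan²(45° − 18.2°/2) = 0.5240; √K_a = 0.7239.
The active pressure is zero where K_a γ z = 2c√K_a, so z_c = 2c/(γ√K_a) = 2×5.3/(19.2×0.7239) = 0.7627 m.

0.763 m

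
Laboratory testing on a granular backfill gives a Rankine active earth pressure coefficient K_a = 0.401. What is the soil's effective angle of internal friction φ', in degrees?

25.3°

K_a = tan²(45° − φ/2) ⇒ 45° − φ/2 = arctan(√0.401) = 32.34°.
φ = 2(45° − 32.34°) = 25.31°.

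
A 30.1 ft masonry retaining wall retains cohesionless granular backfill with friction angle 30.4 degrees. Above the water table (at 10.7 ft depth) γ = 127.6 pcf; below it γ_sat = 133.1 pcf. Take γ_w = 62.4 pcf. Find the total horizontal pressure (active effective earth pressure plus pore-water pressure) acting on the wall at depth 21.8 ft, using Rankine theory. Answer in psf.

K_a = (1 − sin φ)/(1 + sin φ) = 0.3280.
γ' = 133.1 − 62.4 = 70.70 pcf.
Effective vertical stress at 21.8 ft: σ'_v = 127.6×10.7 + 70.70×11.1 = 2150 psf.
σ'_h = K_a σ'_v = 0.3280 × 2150 = 705.2 psf; u = γ_w × 11.1 = 692.6 psf.
Total σ_h = 705.2 + 692.6 = 1398 psf.

1400 psf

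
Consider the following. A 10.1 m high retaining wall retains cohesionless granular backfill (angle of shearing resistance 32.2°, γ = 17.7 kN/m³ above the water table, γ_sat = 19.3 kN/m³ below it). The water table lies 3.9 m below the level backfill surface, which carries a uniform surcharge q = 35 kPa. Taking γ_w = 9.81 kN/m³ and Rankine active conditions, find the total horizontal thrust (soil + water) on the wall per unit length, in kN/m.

K_a = tan²(45° − φ/2) = 0.3047.
γ' = 19.3 − 9.81 = 9.490 kN/m³. h₂ = H − d_w = 6.2 m.
σ'_h: at surface K_a·q = 10.67; at WT K_a(q+γd_w) = 31.70; at base K_a(q+γd_w+γ'h₂) = 49.63 kPa.
P₁ = ½(10.67+31.70)×3.9 = 82.62; P₂ = ½(31.70+49.63)×6.2 = 252.1; P_w = ½γ_w h₂² = 188.5.
Total = 82.62+252.1+188.5 = 523.3 kN/m.

523 kN/m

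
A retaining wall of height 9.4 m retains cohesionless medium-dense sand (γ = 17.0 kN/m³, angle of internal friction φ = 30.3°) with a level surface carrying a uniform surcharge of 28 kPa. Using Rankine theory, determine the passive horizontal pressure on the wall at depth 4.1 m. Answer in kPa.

K_p = (1 + sin φ)/(1 − sin φ) = 3.037.
σ_v = γz + q = 17.0 × 4.1 + 28 = 97.70 kPa.
σ_h = K_p σ_v = 3.037 × 97.70 = 296.7 kPa.

297 kPa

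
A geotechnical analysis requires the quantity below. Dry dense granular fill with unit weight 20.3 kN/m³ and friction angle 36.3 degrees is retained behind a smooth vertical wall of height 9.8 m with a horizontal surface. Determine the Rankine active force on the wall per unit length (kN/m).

250 kN/m

K_a = tan²(45° − φ/2) = 0.2563.
P_a = ½ K_a γ H² = 0.5 × 0.2563 × 20.3 × 9.8² = 249.8 kN/m.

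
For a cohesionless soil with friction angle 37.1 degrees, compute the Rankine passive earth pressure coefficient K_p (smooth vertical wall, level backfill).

4.04

K_p = (1 + sin φ)/(1 − sin φ) = tan²(45° + 37.1°/2) = 4.040.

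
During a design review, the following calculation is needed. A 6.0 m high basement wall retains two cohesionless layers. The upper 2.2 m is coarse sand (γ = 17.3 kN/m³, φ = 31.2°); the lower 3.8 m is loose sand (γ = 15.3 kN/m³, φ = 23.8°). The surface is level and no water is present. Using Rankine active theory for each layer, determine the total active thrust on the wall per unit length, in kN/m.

122 kN/m

K_a1 = tan²(45°−31.2°/2) = 0.3175; K_a2 = tan²(45°−23.8°/2) = 0.4250.
Layer 1: σ at base = K_a1 γ₁ h₁ = 12.08 kPa; P₁ = ½×12.08×2.2 = 13.29.
Layer 2: σ_v at top = γ₁h₁ = 38.06; σ_h top = K_a2×38.06 = 16.17; σ_h base = K_a2×(38.06+15.3×3.8) = 40.88.
P₂ = ½(16.17+40.88)×3.8 = 108.4. Total P_a = 13.29+108.4 = 121.7 kN/m.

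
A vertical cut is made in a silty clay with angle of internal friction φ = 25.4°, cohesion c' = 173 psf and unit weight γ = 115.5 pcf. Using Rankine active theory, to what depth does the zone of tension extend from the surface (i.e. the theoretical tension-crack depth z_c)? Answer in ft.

K_a = tan²(45° − 25.4°/2) = 0.3996; √K_a = 0.6322.
The active pressure is zero where K_a γ z = 2c√K_a, so z_c = 2c/(γ√K_a) = 2×173/(115.5×0.6322) = 4.739 ft.

4.74 ft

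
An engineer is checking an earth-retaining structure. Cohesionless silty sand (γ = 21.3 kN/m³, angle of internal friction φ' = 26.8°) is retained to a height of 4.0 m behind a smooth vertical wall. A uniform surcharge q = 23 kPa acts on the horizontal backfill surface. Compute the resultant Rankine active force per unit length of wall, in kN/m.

99.3 kN/m

K_a = tan²(45° − φ/2) = 0.3785.
Soil triangle: ½ K_a γ H² = 0.5×0.3785×21.3×4.0² = 64.49 kN/m.
Surcharge rectangle: K_a q H = 0.3785×23×4.0 = 34.82 kN/m.
Total = 64.49 + 34.82 = 99.31 kN/m.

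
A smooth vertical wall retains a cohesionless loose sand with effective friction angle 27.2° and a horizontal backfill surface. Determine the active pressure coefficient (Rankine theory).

K_a = (1 − sin φ)/(1 + sin φ) = (1 − sin 27.2°)/(1 + sin 27.2°) = 0.3726.

0.373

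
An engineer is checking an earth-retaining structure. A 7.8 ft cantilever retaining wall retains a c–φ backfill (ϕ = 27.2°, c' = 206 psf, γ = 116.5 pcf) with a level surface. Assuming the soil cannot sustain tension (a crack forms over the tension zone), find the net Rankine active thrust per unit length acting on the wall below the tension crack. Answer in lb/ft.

87.4 lb/ft

K_a = 0.3726; √K_a = 0.6104.
Tension-crack depth z_c = 2c/(γ√K_a) = 2×206/(116.5×0.6104) = 5.794 ft.
σ_a at base = K_a γ H − 2c√K_a = 0.3726×116.5×7.8 − 2×206×0.6104 = 87.09 psf.
P_a = ½ × 87.09 × (H − z_c) = 0.5×87.09×2.006 = 87.36 lb/ft.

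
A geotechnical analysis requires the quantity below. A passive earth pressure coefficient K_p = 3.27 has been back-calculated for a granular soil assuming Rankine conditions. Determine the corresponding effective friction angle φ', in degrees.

K_p = (1+sin φ)/(1−sin φ) ⇒ sin φ = (K_p − 1)/(K_p + 1) = 0.5316.
φ = arcsin(0.5316) = 32.11°.

32.1°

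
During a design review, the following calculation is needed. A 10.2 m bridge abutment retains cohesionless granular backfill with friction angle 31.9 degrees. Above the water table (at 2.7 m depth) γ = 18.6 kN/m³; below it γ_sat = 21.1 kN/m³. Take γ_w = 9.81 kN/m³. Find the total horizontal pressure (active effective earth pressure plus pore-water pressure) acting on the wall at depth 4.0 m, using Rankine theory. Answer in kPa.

K_a = (1 − sin φ)/(1 + sin φ) = 0.3085.
γ' = 21.1 − 9.81 = 11.29 kN/m³.
Effective vertical stress at 4.0 m: σ'_v = 18.6×2.7 + 11.29×1.30 = 64.90 kPa.
σ'_h = K_a σ'_v = 0.3085 × 64.90 = 20.02 kPa; u = γ_w × 1.30 = 12.75 kPa.
Total σ_h = 20.02 + 12.75 = 32.78 kPa.

32.8 kPa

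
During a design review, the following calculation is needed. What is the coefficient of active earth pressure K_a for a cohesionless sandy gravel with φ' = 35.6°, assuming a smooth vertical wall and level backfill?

0.264

K_a = (1 − sin φ)/(1 + sin φ) = (1 − sin 35.6°)/(1 + sin 35.6°) = 0.2641.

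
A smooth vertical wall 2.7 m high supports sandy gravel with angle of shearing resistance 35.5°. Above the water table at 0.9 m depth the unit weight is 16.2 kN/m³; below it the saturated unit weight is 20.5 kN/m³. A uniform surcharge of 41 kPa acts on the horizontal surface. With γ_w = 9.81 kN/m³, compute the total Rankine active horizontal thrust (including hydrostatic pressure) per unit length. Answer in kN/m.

K_a = tan²(45° − φ/2) = 0.2653.
γ' = 20.5 − 9.81 = 10.69 kN/m³. h₂ = H − d_w = 1.8 m.
σ'_h: at surface K_a·q = 10.88; at WT K_a(q+γd_w) = 14.74; at base K_a(q+γd_w+γ'h₂) = 19.85 kPa.
P₁ = ½(10.88+14.74)×0.9 = 11.53; P₂ = ½(14.74+19.85)×1.8 = 31.13; P_w = ½γ_w h₂² = 15.89.
Total = 11.53+31.13+15.89 = 58.55 kN/m.

58.6 kN/m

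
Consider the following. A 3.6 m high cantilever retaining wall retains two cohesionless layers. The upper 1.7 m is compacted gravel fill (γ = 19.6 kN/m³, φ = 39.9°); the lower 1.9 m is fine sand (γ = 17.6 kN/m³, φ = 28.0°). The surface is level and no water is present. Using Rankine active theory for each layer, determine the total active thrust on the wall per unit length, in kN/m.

K_a1 = tan²(45°−39.9°/2) = 0.2184; K_a2 = tan²(45°−28.0°/2) = 0.3610.
Layer 1: σ at base = K_a1 γ₁ h₁ = 7.278 kPa; P₁ = ½×7.278×1.7 = 6.187.
Layer 2: σ_v at top = γ₁h₁ = 33.32; σ_h top = K_a2×33.32 = 12.03; σ_h base = K_a2×(33.32+17.6×1.9) = 24.10.
P₂ = ½(12.03+24.10)×1.9 = 34.33. Total P_a = 6.187+34.33 = 40.51 kN/m.

40.5 kN/m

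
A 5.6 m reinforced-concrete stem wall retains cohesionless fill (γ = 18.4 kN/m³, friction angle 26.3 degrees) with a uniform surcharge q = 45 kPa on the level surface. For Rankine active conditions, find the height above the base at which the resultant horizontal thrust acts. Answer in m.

2.30 m

K_a = 0.3859.
Triangular part P₁ = ½K_aγH² = 111.3 at H/3 = 1.867 m; rectangular part P₂ = K_a q H = 97.26 at H/2 = 2.800 m.
ȳ = (P₁·1.867 + P₂·2.800)/(P₁+P₂) = 2.302 m.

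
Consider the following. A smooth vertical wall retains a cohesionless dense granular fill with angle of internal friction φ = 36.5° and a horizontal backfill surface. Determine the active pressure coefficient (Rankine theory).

K_a = tan²(45° − φ/2) = tan²(26.75°) = 0.2541.

0.254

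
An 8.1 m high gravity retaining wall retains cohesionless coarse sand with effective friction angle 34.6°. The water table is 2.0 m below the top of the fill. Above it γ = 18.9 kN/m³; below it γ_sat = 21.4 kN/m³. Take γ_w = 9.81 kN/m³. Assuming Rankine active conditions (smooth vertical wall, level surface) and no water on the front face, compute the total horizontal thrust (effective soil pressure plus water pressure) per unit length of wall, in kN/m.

316 kN/m

K_a = tan²(45° − φ/2) = 0.2756.
γ' = 21.4 − 9.81 = 11.59 kN/m³. Depth below WT = 6.1 m.
σ'_h at WT = K_a γ d_w = 10.42 kPa; at base = 10.42 + K_a γ' × 6.1 = 29.91 kPa.
P₁ (0–2.0 m) = ½×10.42×2.0 = 10.42. P₂ (2.0–8.1 m) = ½(10.42+29.91)×6.1 = 123.0.
P_w = ½ γ_w h₂² = 0.5×9.81×6.1² = 182.5. Total = 10.42+123.0+182.5 = 315.9 kN/m.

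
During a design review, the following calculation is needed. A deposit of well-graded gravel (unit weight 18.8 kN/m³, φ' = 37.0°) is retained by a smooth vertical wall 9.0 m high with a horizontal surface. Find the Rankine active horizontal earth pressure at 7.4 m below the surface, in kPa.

K_a = (1 − sin φ)/(1 + sin φ) = 0.2486.
σ_h = K_a γ z = 0.2486 × 18.8 × 7.4 = 34.58 kPa.

34.6 kPa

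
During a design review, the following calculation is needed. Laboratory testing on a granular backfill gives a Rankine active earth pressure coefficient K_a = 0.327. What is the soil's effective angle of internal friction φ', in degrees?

K_a = tan²(45° − φ/2) ⇒ 45° − φ/2 = arctan(√0.327) = 29.76°.
φ = 2(45° − 29.76°) = 30.47°.

30.5°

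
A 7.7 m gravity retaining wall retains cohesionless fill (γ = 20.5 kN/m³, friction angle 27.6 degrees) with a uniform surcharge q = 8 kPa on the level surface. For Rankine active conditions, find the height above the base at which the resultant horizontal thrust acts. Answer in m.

2.68 m

K_a = 0.3668.
Triangular part P₁ = ½K_aγH² = 222.9 at H/3 = 2.567 m; rectangular part P₂ = K_a q H = 22.59 at H/2 = 3.850 m.
ȳ = (P₁·2.567 + P₂·3.850)/(P₁+P₂) = 2.685 m.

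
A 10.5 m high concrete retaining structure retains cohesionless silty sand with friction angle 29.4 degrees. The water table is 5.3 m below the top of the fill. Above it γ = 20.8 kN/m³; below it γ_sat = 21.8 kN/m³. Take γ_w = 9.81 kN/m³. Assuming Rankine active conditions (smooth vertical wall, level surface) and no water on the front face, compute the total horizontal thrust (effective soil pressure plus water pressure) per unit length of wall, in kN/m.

K_a = tan²(45° − φ/2) = 0.3415.
γ' = 21.8 − 9.81 = 11.99 kN/m³. Depth below WT = 5.2 m.
σ'_h at WT = K_a γ d_w = 37.64 kPa; at base = 37.64 + K_a γ' × 5.2 = 58.93 kPa.
P₁ (0–5.3 m) = ½×37.64×5.3 = 99.76. P₂ (5.3–10.5 m) = ½(37.64+58.93)×5.2 = 251.1.
P_w = ½ γ_w h₂² = 0.5×9.81×5.2² = 132.6. Total = 99.76+251.1+132.6 = 483.5 kN/m.

483 kN/m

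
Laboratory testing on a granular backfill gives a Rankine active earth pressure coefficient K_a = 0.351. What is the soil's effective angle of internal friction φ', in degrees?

K_a = tan²(45° − φ/2) ⇒ 45° − φ/2 = arctan(√0.351) = 30.64°.
φ = 2(45° − 30.64°) = 28.71°.

28.7°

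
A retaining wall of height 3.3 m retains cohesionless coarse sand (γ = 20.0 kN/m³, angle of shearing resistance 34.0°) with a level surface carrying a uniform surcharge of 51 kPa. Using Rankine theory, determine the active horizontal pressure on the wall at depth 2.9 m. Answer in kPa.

K_a = (1 − sin φ)/(1 + sin φ) = 0.2827.
σ_v = γz + q = 20.0 × 2.9 + 51 = 109.0 kPa.
σ_h = K_a σ_v = 0.2827 × 109.0 = 30.82 kPa.

30.8 kPa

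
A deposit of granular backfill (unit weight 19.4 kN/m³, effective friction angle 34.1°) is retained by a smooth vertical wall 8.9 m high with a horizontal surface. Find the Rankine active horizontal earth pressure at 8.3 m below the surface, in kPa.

K_a = (1 − sin φ)/(1 + sin φ) = 0.2815.
σ_h = K_a γ z = 0.2815 × 19.4 × 8.3 = 45.33 kPa.

45.3 kPa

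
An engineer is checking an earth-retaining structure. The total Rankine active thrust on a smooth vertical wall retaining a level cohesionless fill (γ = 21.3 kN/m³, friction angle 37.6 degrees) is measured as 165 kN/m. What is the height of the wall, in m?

K_a = 0.2421. P_a = ½ K_a γ H² ⇒ H = √(2P_a/(K_a γ)).
H = √(2×165/(0.2421×21.3)) = 7.999 m.

8.00 m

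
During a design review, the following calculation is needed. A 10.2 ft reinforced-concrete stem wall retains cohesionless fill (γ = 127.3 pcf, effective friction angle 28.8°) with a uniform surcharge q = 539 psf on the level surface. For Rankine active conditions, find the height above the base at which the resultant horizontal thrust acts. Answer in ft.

K_a = 0.3498.
Triangular part P₁ = ½K_aγH² = 2316 at H/3 = 3.400 ft; rectangular part P₂ = K_a q H = 1923 at H/2 = 5.100 ft.
ȳ = (P₁·3.400 + P₂·5.100)/(P₁+P₂) = 4.171 ft.

4.17 ft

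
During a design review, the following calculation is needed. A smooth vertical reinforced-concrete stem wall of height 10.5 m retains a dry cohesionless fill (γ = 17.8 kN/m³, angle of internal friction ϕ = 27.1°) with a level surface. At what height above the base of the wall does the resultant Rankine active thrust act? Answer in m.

3.50 m

K_a = 0.3741.
The pressure distribution is triangular, so the resultant acts at H/3 above the base = 10.5/3 = 3.500 m.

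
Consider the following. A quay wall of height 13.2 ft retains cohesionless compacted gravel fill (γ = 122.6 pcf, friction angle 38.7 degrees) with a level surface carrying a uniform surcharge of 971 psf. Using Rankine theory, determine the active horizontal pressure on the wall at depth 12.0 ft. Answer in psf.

K_a = (1 − sin φ)/(1 + sin φ) = 0.2306.
σ_v = γz + q = 122.6 × 12.0 + 971 = 2442 psf.
σ_h = K_a σ_v = 0.2306 × 2442 = 563.1 psf.

563 psf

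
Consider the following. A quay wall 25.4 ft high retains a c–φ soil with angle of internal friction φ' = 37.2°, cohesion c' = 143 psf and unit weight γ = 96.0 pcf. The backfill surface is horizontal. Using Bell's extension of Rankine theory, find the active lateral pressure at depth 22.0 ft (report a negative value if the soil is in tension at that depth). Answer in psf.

K_a = (1 − sin φ)/(1 + sin φ) = 0.2464.
σ_a = K_a γ z − 2c√K_a = 0.2464×96.0×22.0 − 2×143×0.4964 = 378.5 psf.

378 psf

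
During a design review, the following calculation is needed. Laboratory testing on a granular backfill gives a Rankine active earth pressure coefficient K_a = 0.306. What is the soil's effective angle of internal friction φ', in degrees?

K_a = tan²(45° − φ/2) ⇒ 45° − φ/2 = arctan(√0.306) = 28.95°.
φ = 2(45° − 28.95°) = 32.10°.

32.1°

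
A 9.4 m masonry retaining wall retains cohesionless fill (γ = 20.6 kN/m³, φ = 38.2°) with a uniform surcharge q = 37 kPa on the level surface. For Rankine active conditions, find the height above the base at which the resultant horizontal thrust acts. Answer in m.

3.57 m

K_a = 0.2358.
Triangular part P₁ = ½K_aγH² = 214.6 at H/3 = 3.133 m; rectangular part P₂ = K_a q H = 82.00 at H/2 = 4.700 m.
ȳ = (P₁·3.133 + P₂·4.700)/(P₁+P₂) = 3.567 m.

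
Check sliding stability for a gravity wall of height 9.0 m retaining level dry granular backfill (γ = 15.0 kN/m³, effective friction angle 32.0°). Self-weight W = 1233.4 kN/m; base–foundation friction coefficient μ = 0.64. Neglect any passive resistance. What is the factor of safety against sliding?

K_a = tan²(45° − 32.0°/2) = 0.3073.
P_a = ½K_aγH² = 0.5×0.3073×15.0×9.0² = 186.7 kN/m, acting at H/3 = 3.000 m above the base.
FS_sliding = μW / P_a = 0.64×1233.4 / 186.7 = 4.229.

4.23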